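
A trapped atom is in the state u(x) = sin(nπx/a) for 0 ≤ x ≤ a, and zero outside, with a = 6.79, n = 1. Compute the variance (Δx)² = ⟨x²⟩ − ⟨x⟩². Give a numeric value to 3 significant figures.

Compute ⟨x⟩ and ⟨x²⟩ separately, then (Δx)² = ⟨x²⟩ − ⟨x⟩².
With sin²θ = (1 − cos2θ)/2 on 0 ≤ x ≤ a: ∫sin²(nπx/a) dx = a/2, ∫x·sin²(nπx/a) dx = a²/4, ∫x²·sin²(nπx/a) dx = a³·(1/6 − 1/(4n²π²)); higher powers xᵏ the same way, integrating xᵏ·cos(2nπx/a) by parts.
Normalization: ∫|u|² dx = 3.3950.
⟨x⟩ = 3.3950 and ⟨x²⟩ = 13.032.
(Δx)² = 13.032 − (3.3950)² = 1.5063.

1.51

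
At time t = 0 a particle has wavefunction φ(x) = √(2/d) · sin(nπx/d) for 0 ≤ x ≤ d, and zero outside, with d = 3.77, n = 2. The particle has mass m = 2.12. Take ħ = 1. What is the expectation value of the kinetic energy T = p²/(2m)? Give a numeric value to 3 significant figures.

T = −(ħ²/2m) d²/dx², so ⟨T⟩ = −(ħ²/2m) ∫ φ*·φ'' dx; with m = 2.12.
d/dx sin(nπx/d) = (nπ/d)·cos(nπx/d) and d²/dx² sin(nπx/d) = −(nπ/d)²·sin(nπx/d); on 0 ≤ x ≤ d, ∫sin²(nπx/d) dx = d/2 and ∫sin(nπx/d)·cos(nπx/d) dx = 0.
⟨T⟩ = 0.65511.

0.655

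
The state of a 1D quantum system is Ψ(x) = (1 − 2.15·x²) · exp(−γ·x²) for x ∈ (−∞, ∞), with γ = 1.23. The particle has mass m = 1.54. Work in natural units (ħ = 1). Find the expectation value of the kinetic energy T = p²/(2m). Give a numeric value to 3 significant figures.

T = −(ħ²/2m) d²/dx², so ⟨T⟩ = −(ħ²/2m) ∫ Ψ*·Ψ'' dx / ∫|Ψ|² dx; with m = 1.54.
Expand each integrand as polynomial × e^(−2γx²) and use ∫x^(2j)·e^(−2γx²) dx = (2j−1)!!/(4γ)^j · √(π/(2γ)), odd powers → 0; here √(π/(2γ)) = 1.1301. Differentiate with the product rule, d/dx e^(−γx²) = −2γx·e^(−γx²).
State is unnormalized: ∫|Ψ|² dx = 0.78981, and ∫Ψ*·(−ħ²/2m · Ψ'') dx = 1.4490, so ⟨T⟩ = 1.4490 / 0.78981.
⟨T⟩ = 1.8346.

1.83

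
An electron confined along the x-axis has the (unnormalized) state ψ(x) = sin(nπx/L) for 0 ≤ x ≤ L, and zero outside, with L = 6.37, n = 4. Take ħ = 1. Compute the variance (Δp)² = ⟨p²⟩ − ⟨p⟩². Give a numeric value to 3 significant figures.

3.89

Compute ⟨p⟩ and ⟨p²⟩ separately; (Δp)² = ⟨p²⟩ − ⟨p⟩².
d/dx sin(nπx/L) = (nπ/L)·cos(nπx/L) and d²/dx² sin(nπx/L) = −(nπ/L)²·sin(nπx/L); on 0 ≤ x ≤ L, ∫sin²(nπx/L) dx = L/2 and ∫sin(nπx/L)·cos(nπx/L) dx = 0.
Normalization: ∫|ψ|² dx = 3.1850.
⟨p⟩ = 0.0000 and ⟨p²⟩ = 3.8917.
(Δp)² = 3.8917 − (0.0000)² = 3.8917.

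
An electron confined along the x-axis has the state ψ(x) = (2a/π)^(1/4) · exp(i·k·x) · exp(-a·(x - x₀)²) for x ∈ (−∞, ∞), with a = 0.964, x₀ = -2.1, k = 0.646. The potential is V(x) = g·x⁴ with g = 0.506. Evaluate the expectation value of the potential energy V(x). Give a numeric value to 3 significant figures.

13.4

⟨V⟩ = ∫ V(x)·|ψ|² dx.
Gaussian moments (u = x − x₀): ∫u^(2j)·e^(−2au²) du = (2j−1)!!/(4a)^j · √(π/(2a)), odd powers integrate to 0; here √(π/(2a)) = 1.2765.
⟨V⟩ = 13.415.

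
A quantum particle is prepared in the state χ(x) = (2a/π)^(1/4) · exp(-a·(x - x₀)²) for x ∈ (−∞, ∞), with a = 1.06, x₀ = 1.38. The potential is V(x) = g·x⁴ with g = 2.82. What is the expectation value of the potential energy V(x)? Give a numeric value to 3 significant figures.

18.3

⟨V⟩ = ∫ V(x)·|χ|² dx.
Gaussian moments (u = x − x₀): ∫u^(2j)·e^(−2au²) du = (2j−1)!!/(4a)^j · √(π/(2a)), odd powers integrate to 0; here √(π/(2a)) = 1.2173.
⟨V⟩ = 18.298.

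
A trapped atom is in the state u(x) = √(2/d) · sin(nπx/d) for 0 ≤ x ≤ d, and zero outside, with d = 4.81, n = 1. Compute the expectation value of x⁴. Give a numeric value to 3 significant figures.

⟨x⁴⟩ = ∫ x⁴·|u|² dx (integrals over the domain).
With sin²θ = (1 − cos2θ)/2 on 0 ≤ x ≤ d: ∫sin²(nπx/d) dx = d/2, ∫x·sin²(nπx/d) dx = d²/4, ∫x²·sin²(nπx/d) dx = d³·(1/6 − 1/(4n²π²)); higher powers xᵏ the same way, integrating xᵏ·cos(2nπx/d) by parts.
⟨x⁴⟩ = 61.063.

61.1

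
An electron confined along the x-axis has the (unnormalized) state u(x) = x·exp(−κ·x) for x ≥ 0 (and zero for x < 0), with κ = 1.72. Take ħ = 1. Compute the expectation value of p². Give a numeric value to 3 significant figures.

2.96

p² u = −ħ² d²u/dx²; ⟨p²⟩ = −ħ² ∫ u*·u'' dx / ∫|u|² dx.
Differentiate x·exp(−κ·x) with the product rule; every integrand then reduces to terms xʲ·e^(−2κx) on [0, ∞), with ∫₀^∞ xʲ·e^(−2κx) dx = j!/(2κ)^(j+1).
State is unnormalized: ∫|u|² dx = 0.049131, and ∫u*·(−ħ² u'') dx = 0.14535, so ⟨p²⟩ = 0.14535 / 0.049131.
⟨p²⟩ = 2.9584.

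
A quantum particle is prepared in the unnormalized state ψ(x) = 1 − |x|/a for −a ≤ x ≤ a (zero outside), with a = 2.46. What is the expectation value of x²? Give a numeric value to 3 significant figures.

0.605

⟨x²⟩ = ∫ x²·|ψ|² dx / ∫|ψ|² dx (integrals over the domain).
ψ is even, so ∫ over [−a, a] = 2∫₀ᵃ with ψ = 1 − x/a there: ∫₀ᵃ (1 − x/a)² dx = a/3, ∫₀ᵃ x²(1 − x/a)² dx = a³/30, ∫₀ᵃ x⁴(1 − x/a)² dx = a⁵/105.
State is unnormalized: ∫|ψ|² dx = 1.6400, and ∫ψ*·x²·ψ dx = 0.99246, so ⟨x²⟩ = 0.99246 / 1.6400.
⟨x²⟩ = 0.60516.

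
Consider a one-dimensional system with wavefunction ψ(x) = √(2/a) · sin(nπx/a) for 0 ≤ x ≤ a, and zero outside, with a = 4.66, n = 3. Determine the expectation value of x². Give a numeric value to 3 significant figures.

7.12

⟨x²⟩ = ∫ x²·|ψ|² dx (integrals over the domain).
With sin²θ = (1 − cos2θ)/2 on 0 ≤ x ≤ a: ∫sin²(nπx/a) dx = a/2, ∫x·sin²(nπx/a) dx = a²/4, ∫x²·sin²(nπx/a) dx = a³·(1/6 − 1/(4n²π²)); higher powers xᵏ the same way, integrating xᵏ·cos(2nπx/a) by parts.
⟨x²⟩ = 7.1163.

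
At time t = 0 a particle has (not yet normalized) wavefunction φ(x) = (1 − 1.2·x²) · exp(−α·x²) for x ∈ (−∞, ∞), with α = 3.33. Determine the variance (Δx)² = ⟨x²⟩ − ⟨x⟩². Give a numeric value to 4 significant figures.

0.05169

Compute ⟨x⟩ and ⟨x²⟩ separately, then (Δx)² = ⟨x²⟩ − ⟨x⟩².
Expand each integrand as polynomial × e^(−2αx²) and use ∫x^(2j)·e^(−2αx²) dx = (2j−1)!!/(4α)^j · √(π/(2α)), odd powers → 0; here √(π/(2α)) = 0.68681.
Normalization: ∫|φ|² dx = 0.57978.
⟨x⟩ = 0.0000 and ⟨x²⟩ = 0.051689.
(Δx)² = 0.051689 − (0.0000)² = 0.051689.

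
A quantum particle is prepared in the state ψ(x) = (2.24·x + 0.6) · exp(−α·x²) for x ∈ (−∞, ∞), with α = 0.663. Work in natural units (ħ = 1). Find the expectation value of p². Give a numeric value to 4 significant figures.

1.777

p² ψ = −ħ² d²ψ/dx²; ⟨p²⟩ = −ħ² ∫ ψ*·ψ'' dx / ∫|ψ|² dx.
Expand each integrand as polynomial × e^(−2αx²) and use ∫x^(2j)·e^(−2αx²) dx = (2j−1)!!/(4α)^j · √(π/(2α)), odd powers → 0; here √(π/(2α)) = 1.5392. Differentiate with the product rule, d/dx e^(−αx²) = −2αx·e^(−αx²).
State is unnormalized: ∫|ψ|² dx = 3.4664, and ∫ψ*·(−ħ² ψ'') dx = 6.1598, so ⟨p²⟩ = 6.1598 / 3.4664.
⟨p²⟩ = 1.7770.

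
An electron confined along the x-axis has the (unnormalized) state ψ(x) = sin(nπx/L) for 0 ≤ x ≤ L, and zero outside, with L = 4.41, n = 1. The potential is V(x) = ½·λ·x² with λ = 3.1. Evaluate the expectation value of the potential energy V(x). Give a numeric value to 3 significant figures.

8.52

⟨V⟩ = ∫ V(x)·|ψ|² dx / ∫|ψ|² dx.
With sin²θ = (1 − cos2θ)/2 on 0 ≤ x ≤ L: ∫sin²(nπx/L) dx = L/2, ∫x·sin²(nπx/L) dx = L²/4, ∫x²·sin²(nπx/L) dx = L³·(1/6 − 1/(4n²π²)); higher powers xᵏ the same way, integrating xᵏ·cos(2nπx/L) by parts.
State is unnormalized: ∫|ψ|² dx = 2.2050, and ∫ψ*·V(x)·ψ dx = 18.789, so ⟨V⟩ = 18.789 / 2.2050.
⟨V⟩ = 8.5210.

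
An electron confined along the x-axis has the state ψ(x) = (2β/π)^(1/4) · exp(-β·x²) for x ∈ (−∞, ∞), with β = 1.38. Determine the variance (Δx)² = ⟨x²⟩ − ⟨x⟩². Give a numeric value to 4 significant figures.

Compute ⟨x⟩ and ⟨x²⟩ separately, then (Δx)² = ⟨x²⟩ − ⟨x⟩².
Gaussian moments: ∫x^(2j)·e^(−2βx²) dx = (2j−1)!!/(4β)^j · √(π/(2β)), odd powers integrate to 0; here √(π/(2β)) = 1.0669.
⟨x⟩ = 0.0000 and ⟨x²⟩ = 0.18116.
(Δx)² = 0.18116 − (0.0000)² = 0.18116.

0.1812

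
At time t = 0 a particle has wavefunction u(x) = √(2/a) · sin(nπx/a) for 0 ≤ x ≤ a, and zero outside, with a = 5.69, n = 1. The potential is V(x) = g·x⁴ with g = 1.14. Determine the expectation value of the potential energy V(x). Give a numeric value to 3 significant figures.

136.

⟨V⟩ = ∫ V(x)·|u|² dx.
With sin²θ = (1 − cos2θ)/2 on 0 ≤ x ≤ a: ∫sin²(nπx/a) dx = a/2, ∫x·sin²(nπx/a) dx = a²/4, ∫x²·sin²(nπx/a) dx = a³·(1/6 − 1/(4n²π²)); higher powers xᵏ the same way, integrating xᵏ·cos(2nπx/a) by parts.
⟨V⟩ = 136.32.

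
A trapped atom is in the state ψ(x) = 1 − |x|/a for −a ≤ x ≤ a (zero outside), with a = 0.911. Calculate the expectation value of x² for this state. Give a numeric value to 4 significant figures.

⟨x²⟩ = ∫ x²·|ψ|² dx / ∫|ψ|² dx (integrals over the domain).
ψ is even, so ∫ over [−a, a] = 2∫₀ᵃ with ψ = 1 − x/a there: ∫₀ᵃ (1 − x/a)² dx = a/3, ∫₀ᵃ x²(1 − x/a)² dx = a³/30, ∫₀ᵃ x⁴(1 − x/a)² dx = a⁵/105.
State is unnormalized: ∫|ψ|² dx = 0.60733, and ∫ψ*·x²·ψ dx = 0.050404, so ⟨x²⟩ = 0.050404 / 0.60733.
⟨x²⟩ = 0.082992.

0.08299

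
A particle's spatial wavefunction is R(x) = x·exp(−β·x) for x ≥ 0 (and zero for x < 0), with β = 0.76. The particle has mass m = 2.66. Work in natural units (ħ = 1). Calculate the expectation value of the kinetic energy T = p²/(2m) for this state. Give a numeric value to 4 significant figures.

0.1086

T = −(ħ²/2m) d²/dx², so ⟨T⟩ = −(ħ²/2m) ∫ R*·R'' dx / ∫|R|² dx; with m = 2.66.
Differentiate x·exp(−β·x) with the product rule; every integrand then reduces to terms xʲ·e^(−2βx) on [0, ∞), with ∫₀^∞ xʲ·e^(−2βx) dx = j!/(2β)^(j+1).
State is unnormalized: ∫|R|² dx = 0.56951, and ∫R*·(−ħ²/2m · R'') dx = 0.061832, so ⟨T⟩ = 0.061832 / 0.56951.
⟨T⟩ = 0.10857.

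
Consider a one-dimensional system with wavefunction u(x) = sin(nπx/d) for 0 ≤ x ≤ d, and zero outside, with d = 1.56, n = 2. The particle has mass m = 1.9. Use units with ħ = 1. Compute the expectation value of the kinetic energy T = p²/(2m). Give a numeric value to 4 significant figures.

T = −(ħ²/2m) d²/dx², so ⟨T⟩ = −(ħ²/2m) ∫ u*·u'' dx / ∫|u|² dx; with m = 1.9.
d/dx sin(nπx/d) = (nπ/d)·cos(nπx/d) and d²/dx² sin(nπx/d) = −(nπ/d)²·sin(nπx/d); on 0 ≤ x ≤ d, ∫sin²(nπx/d) dx = d/2 and ∫sin(nπx/d)·cos(nπx/d) dx = 0.
State is unnormalized: ∫|u|² dx = 0.78000, and ∫u*·(−ħ²/2m · u'') dx = 3.3298, so ⟨T⟩ = 3.3298 / 0.78000.
⟨T⟩ = 4.2690.

4.269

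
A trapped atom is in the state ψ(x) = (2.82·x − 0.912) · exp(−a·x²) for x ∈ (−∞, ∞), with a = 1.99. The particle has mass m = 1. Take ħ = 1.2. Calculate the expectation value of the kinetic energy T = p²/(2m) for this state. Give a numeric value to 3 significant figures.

3.00

T = −(ħ²/2m) d²/dx², so ⟨T⟩ = −(ħ²/2m) ∫ ψ*·ψ'' dx / ∫|ψ|² dx; with m = 1.
Expand each integrand as polynomial × e^(−2ax²) and use ∫x^(2j)·e^(−2ax²) dx = (2j−1)!!/(4a)^j · √(π/(2a)), odd powers → 0; here √(π/(2a)) = 0.88845. Differentiate with the product rule, d/dx e^(−ax²) = −2ax·e^(−ax²).
State is unnormalized: ∫|ψ|² dx = 1.6266, and ∫ψ*·(−ħ²/2m · ψ'') dx = 4.8741, so ⟨T⟩ = 4.8741 / 1.6266.
⟨T⟩ = 2.9965.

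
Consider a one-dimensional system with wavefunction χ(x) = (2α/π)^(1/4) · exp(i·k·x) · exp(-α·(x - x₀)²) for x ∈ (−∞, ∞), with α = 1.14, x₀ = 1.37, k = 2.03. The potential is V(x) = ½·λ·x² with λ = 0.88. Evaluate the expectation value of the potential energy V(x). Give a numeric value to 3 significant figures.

⟨V⟩ = ∫ V(x)·|χ|² dx.
Gaussian moments (u = x − x₀): ∫u^(2j)·e^(−2αu²) du = (2j−1)!!/(4α)^j · √(π/(2α)), odd powers integrate to 0; here √(π/(2α)) = 1.1738.
⟨V⟩ = 0.92233.

0.922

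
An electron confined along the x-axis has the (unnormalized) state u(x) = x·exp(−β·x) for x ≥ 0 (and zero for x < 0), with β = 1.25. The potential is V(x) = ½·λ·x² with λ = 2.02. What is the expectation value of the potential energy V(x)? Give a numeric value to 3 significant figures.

1.94

⟨V⟩ = ∫ V(x)·|u|² dx / ∫|u|² dx.
Every integrand reduces to terms xʲ·e^(−2βx) on [0, ∞); use ∫₀^∞ xʲ·e^(−2βx) dx = j!/(2β)^(j+1).
State is unnormalized: ∫|u|² dx = 0.12800, and ∫u*·V(x)·u dx = 0.24822, so ⟨V⟩ = 0.24822 / 0.12800.
⟨V⟩ = 1.9392.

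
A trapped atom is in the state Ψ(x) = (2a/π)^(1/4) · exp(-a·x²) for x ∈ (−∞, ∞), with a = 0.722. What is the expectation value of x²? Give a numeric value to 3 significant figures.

⟨x²⟩ = ∫ x²·|Ψ|² dx (integrals over the domain).
Gaussian moments: ∫x^(2j)·e^(−2ax²) dx = (2j−1)!!/(4a)^j · √(π/(2a)), odd powers integrate to 0; here √(π/(2a)) = 1.4750.
⟨x²⟩ = 0.34626.

0.346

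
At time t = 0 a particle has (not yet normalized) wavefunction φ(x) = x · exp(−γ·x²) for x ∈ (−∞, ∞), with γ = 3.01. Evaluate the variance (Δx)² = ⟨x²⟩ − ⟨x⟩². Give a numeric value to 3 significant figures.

Compute ⟨x⟩ and ⟨x²⟩ separately, then (Δx)² = ⟨x²⟩ − ⟨x⟩².
Expand each integrand as polynomial × e^(−2γx²) and use ∫x^(2j)·e^(−2γx²) dx = (2j−1)!!/(4γ)^j · √(π/(2γ)), odd powers → 0; here √(π/(2γ)) = 0.72240.
Normalization: ∫|φ|² dx = 0.060000.
⟨x⟩ = 0.0000 and ⟨x²⟩ = 0.24917.
(Δx)² = 0.24917 − (0.0000)² = 0.24917.

0.249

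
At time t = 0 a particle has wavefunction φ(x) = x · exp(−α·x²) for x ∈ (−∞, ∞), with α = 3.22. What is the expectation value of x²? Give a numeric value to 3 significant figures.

0.233

⟨x²⟩ = ∫ x²·|φ|² dx / ∫|φ|² dx (integrals over the domain).
Expand each integrand as polynomial × e^(−2αx²) and use ∫x^(2j)·e^(−2αx²) dx = (2j−1)!!/(4α)^j · √(π/(2α)), odd powers → 0; here √(π/(2α)) = 0.69844.
State is unnormalized: ∫|φ|² dx = 0.054227, and ∫φ*·x²·φ dx = 0.012631, so ⟨x²⟩ = 0.012631 / 0.054227.
⟨x²⟩ = 0.23292.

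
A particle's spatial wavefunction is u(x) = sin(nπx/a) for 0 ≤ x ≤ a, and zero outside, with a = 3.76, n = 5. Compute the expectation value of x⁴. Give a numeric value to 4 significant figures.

⟨x⁴⟩ = ∫ x⁴·|u|² dx / ∫|u|² dx (integrals over the domain).
With sin²θ = (1 − cos2θ)/2 on 0 ≤ x ≤ a: ∫sin²(nπx/a) dx = a/2, ∫x·sin²(nπx/a) dx = a²/4, ∫x²·sin²(nπx/a) dx = a³·(1/6 − 1/(4n²π²)); higher powers xᵏ the same way, integrating xᵏ·cos(2nπx/a) by parts.
State is unnormalized: ∫|u|² dx = 1.8800, and ∫u*·x⁴·u dx = 73.638, so ⟨x⁴⟩ = 73.638 / 1.8800.
⟨x⁴⟩ = 39.169.

39.17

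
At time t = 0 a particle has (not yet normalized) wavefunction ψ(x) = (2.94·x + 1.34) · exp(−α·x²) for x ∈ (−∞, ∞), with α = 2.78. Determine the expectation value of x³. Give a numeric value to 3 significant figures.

⟨x³⟩ = ∫ x³·|ψ|² dx / ∫|ψ|² dx (integrals over the domain).
Expand each integrand as polynomial × e^(−2αx²) and use ∫x^(2j)·e^(−2αx²) dx = (2j−1)!!/(4α)^j · √(π/(2α)), odd powers → 0; here √(π/(2α)) = 0.75169.
State is unnormalized: ∫|ψ|² dx = 1.9340, and ∫ψ*·x³·ψ dx = 0.14369, so ⟨x³⟩ = 0.14369 / 1.9340.
⟨x³⟩ = 0.074297.

0.0743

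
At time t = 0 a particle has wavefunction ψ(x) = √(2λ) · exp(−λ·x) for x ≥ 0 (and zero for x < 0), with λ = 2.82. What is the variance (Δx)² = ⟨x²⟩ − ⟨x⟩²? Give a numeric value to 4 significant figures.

0.03144

Compute ⟨x⟩ and ⟨x²⟩ separately, then (Δx)² = ⟨x²⟩ − ⟨x⟩².
Every integrand reduces to terms xʲ·e^(−2λx) on [0, ∞); use ∫₀^∞ xʲ·e^(−2λx) dx = j!/(2λ)^(j+1).
⟨x⟩ = 0.17730 and ⟨x²⟩ = 0.062874.
(Δx)² = 0.062874 − (0.17730)² = 0.031437.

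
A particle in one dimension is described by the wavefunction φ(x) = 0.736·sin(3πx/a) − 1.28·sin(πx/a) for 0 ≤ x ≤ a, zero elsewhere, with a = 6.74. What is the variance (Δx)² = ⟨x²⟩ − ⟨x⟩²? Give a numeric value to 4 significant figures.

0.5008

Compute ⟨x⟩ and ⟨x²⟩ separately, then (Δx)² = ⟨x²⟩ − ⟨x⟩².
On 0 ≤ x ≤ a (j ≠ l): ∫sin²(jπx/a) dx = a/2, ∫sin(jπx/a)·sin(lπx/a) dx = 0; diagonal moments ∫x·sin²(jπx/a) dx = a²/4, ∫x²·sin²(jπx/a) dx = a³·(1/6 − 1/(4j²π²)); cross terms ∫x·sin(jπx/a)·sin(lπx/a) dx = 0 for j + l even and −4jla²/(π²(j² − l²)²) for j + l odd, ∫x²·sin(jπx/a)·sin(lπx/a) dx = (−1)^(j+l)·4jla³/(π²(j² − l²)²); higher powers the same way via product-to-sum and parts.
Normalization: ∫|φ|² dx = 7.3469.
⟨x⟩ = 3.3700 and ⟨x²⟩ = 11.858.
(Δx)² = 11.858 − (3.3700)² = 0.50080.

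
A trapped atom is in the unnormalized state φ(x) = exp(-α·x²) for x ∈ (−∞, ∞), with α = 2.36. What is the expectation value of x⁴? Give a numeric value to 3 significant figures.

⟨x⁴⟩ = ∫ x⁴·|φ|² dx / ∫|φ|² dx (integrals over the domain).
Gaussian moments: ∫x^(2j)·e^(−2αx²) dx = (2j−1)!!/(4α)^j · √(π/(2α)), odd powers integrate to 0; here √(π/(2α)) = 0.81584.
State is unnormalized: ∫|φ|² dx = 0.81584, and ∫φ*·x⁴·φ dx = 0.027465, so ⟨x⁴⟩ = 0.027465 / 0.81584.
⟨x⁴⟩ = 0.033665.

0.0337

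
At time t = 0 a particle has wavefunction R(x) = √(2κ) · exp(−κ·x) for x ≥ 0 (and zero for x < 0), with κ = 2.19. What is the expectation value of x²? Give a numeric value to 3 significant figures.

⟨x²⟩ = ∫ x²·|R|² dx (integrals over the domain).
Every integrand reduces to terms xʲ·e^(−2κx) on [0, ∞); use ∫₀^∞ xʲ·e^(−2κx) dx = j!/(2κ)^(j+1).
⟨x²⟩ = 0.10425.

0.104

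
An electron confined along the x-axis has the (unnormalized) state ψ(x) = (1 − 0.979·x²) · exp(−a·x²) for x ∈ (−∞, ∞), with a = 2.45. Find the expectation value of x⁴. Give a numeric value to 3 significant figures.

0.0132

⟨x⁴⟩ = ∫ x⁴·|ψ|² dx / ∫|ψ|² dx (integrals over the domain).
Expand each integrand as polynomial × e^(−2ax²) and use ∫x^(2j)·e^(−2ax²) dx = (2j−1)!!/(4a)^j · √(π/(2a)), odd powers → 0; here √(π/(2a)) = 0.80071.
State is unnormalized: ∫|ψ|² dx = 0.66471, and ∫ψ*·x⁴·ψ dx = 0.0087618, so ⟨x⁴⟩ = 0.0087618 / 0.66471.
⟨x⁴⟩ = 0.013181.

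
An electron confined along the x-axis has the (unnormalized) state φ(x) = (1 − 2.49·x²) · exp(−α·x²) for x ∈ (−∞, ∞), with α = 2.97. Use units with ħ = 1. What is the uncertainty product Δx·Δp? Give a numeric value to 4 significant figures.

0.5841

Δx = √(⟨x²⟩−⟨x⟩²), Δp = √(⟨p²⟩−⟨p⟩²).
Expand each integrand as polynomial × e^(−2αx²) and use ∫x^(2j)·e^(−2αx²) dx = (2j−1)!!/(4α)^j · √(π/(2α)), odd powers → 0; here √(π/(2α)) = 0.72725. Differentiate with the product rule, d/dx e^(−αx²) = −2αx·e^(−αx²).
Normalization: ∫|φ|² dx = 0.51824.
⟨x⟩ = 0.0000, ⟨x²⟩ = 0.047413 ⇒ Δx = 0.21774.
⟨p⟩ = 0.0000, ⟨p²⟩ = 7.1966 ⇒ Δp = 2.6827.
Δx·Δp = 0.58413.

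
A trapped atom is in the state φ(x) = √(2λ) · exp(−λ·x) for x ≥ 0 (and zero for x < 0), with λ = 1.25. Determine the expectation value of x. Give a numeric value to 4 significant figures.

⟨x⟩ = ∫ x·|φ|² dx (integrals over the domain).
Every integrand reduces to terms xʲ·e^(−2λx) on [0, ∞); use ∫₀^∞ xʲ·e^(−2λx) dx = j!/(2λ)^(j+1).
⟨x⟩ = 0.40000.

0.4000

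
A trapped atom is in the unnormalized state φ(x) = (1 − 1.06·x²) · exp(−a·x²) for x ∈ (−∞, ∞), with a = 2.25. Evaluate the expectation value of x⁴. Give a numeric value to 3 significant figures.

0.0141

⟨x⁴⟩ = ∫ x⁴·|φ|² dx / ∫|φ|² dx (integrals over the domain).
Expand each integrand as polynomial × e^(−2ax²) and use ∫x^(2j)·e^(−2ax²) dx = (2j−1)!!/(4a)^j · √(π/(2a)), odd powers → 0; here √(π/(2a)) = 0.83554.
State is unnormalized: ∫|φ|² dx = 0.67350, and ∫φ*·x⁴·φ dx = 0.0095230, so ⟨x⁴⟩ = 0.0095230 / 0.67350.
⟨x⁴⟩ = 0.014140.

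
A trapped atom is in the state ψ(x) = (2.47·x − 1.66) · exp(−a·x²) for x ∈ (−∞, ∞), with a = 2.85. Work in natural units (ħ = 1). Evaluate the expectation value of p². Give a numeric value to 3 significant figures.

3.78

p² ψ = −ħ² d²ψ/dx²; ⟨p²⟩ = −ħ² ∫ ψ*·ψ'' dx / ∫|ψ|² dx.
Expand each integrand as polynomial × e^(−2ax²) and use ∫x^(2j)·e^(−2ax²) dx = (2j−1)!!/(4a)^j · √(π/(2a)), odd powers → 0; here √(π/(2a)) = 0.74240. Differentiate with the product rule, d/dx e^(−ax²) = −2ax·e^(−ax²).
State is unnormalized: ∫|ψ|² dx = 2.4431, and ∫ψ*·(−ħ² ψ'') dx = 9.2274, so ⟨p²⟩ = 9.2274 / 2.4431.
⟨p²⟩ = 3.7770.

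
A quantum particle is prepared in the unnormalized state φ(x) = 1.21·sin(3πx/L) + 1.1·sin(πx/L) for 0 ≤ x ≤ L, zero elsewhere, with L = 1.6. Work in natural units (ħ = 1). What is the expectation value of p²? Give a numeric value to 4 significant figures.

p² φ = −ħ² d²φ/dx²; ⟨p²⟩ = −ħ² ∫ φ*·φ'' dx / ∫|φ|² dx.
d²/dx² sin(jπx/L) = −(jπ/L)²·sin(jπx/L); on 0 ≤ x ≤ L, ∫sin²(jπx/L) dx = L/2 and ∫sin(jπx/L)·sin(lπx/L) dx = 0 for j ≠ l, so only diagonal terms survive in ∫|φ|² and ∫φ·φ″; ∫φ·φ′ dx = [φ²/2] between the walls = 0.
State is unnormalized: ∫|φ|² dx = 2.1393, and ∫φ*·(−ħ² φ'') dx = 44.373, so ⟨p²⟩ = 44.373 / 2.1393.
⟨p²⟩ = 20.742.

20.74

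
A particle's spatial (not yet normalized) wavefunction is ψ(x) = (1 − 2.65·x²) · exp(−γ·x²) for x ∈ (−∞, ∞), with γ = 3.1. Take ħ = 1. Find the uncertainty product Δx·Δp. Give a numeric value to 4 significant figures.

0.5911

Δx = √(⟨x²⟩−⟨x⟩²), Δp = √(⟨p²⟩−⟨p⟩²).
Expand each integrand as polynomial × e^(−2γx²) and use ∫x^(2j)·e^(−2γx²) dx = (2j−1)!!/(4γ)^j · √(π/(2γ)), odd powers → 0; here √(π/(2γ)) = 0.71183. Differentiate with the product rule, d/dx e^(−γx²) = −2γx·e^(−γx²).
Normalization: ∫|ψ|² dx = 0.50512.
⟨x⟩ = 0.0000, ⟨x²⟩ = 0.045780 ⇒ Δx = 0.21396.
⟨p⟩ = 0.0000, ⟨p²⟩ = 7.6326 ⇒ Δp = 2.7627.
Δx·Δp = 0.59112.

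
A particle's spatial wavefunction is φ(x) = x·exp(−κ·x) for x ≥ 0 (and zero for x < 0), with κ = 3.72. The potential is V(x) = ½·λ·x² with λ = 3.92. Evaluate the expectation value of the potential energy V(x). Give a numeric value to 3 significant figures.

⟨V⟩ = ∫ V(x)·|φ|² dx / ∫|φ|² dx.
Every integrand reduces to terms xʲ·e^(−2κx) on [0, ∞); use ∫₀^∞ xʲ·e^(−2κx) dx = j!/(2κ)^(j+1).
State is unnormalized: ∫|φ|² dx = 0.0048564, and ∫φ*·V(x)·φ dx = 0.0020635, so ⟨V⟩ = 0.0020635 / 0.0048564.
⟨V⟩ = 0.42490.

0.425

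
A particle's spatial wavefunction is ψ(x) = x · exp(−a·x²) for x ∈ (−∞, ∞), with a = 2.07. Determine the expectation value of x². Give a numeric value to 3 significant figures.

⟨x²⟩ = ∫ x²·|ψ|² dx / ∫|ψ|² dx (integrals over the domain).
Expand each integrand as polynomial × e^(−2ax²) and use ∫x^(2j)·e^(−2ax²) dx = (2j−1)!!/(4a)^j · √(π/(2a)), odd powers → 0; here √(π/(2a)) = 0.87111.
State is unnormalized: ∫|ψ|² dx = 0.10521, and ∫ψ*·x²·ψ dx = 0.038118, so ⟨x²⟩ = 0.038118 / 0.10521.
⟨x²⟩ = 0.36232.

0.362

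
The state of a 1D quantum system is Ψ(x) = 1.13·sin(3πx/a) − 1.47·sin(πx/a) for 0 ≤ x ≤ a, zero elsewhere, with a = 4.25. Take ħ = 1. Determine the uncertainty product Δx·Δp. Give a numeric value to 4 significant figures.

0.7050

Δx = √(⟨x²⟩−⟨x⟩²), Δp = √(⟨p²⟩−⟨p⟩²).
On 0 ≤ x ≤ a (j ≠ l): ∫sin²(jπx/a) dx = a/2, ∫sin(jπx/a)·sin(lπx/a) dx = 0; diagonal moments ∫x·sin²(jπx/a) dx = a²/4, ∫x²·sin²(jπx/a) dx = a³·(1/6 − 1/(4j²π²)); cross terms ∫x·sin(jπx/a)·sin(lπx/a) dx = 0 for j + l even and −4jla²/(π²(j² − l²)²) for j + l odd, ∫x²·sin(jπx/a)·sin(lπx/a) dx = (−1)^(j+l)·4jla³/(π²(j² − l²)²); higher powers the same way via product-to-sum and parts. d²/dx² sin(jπx/a) = −(jπ/a)²·sin(jπx/a); on 0 ≤ x ≤ a, ∫sin²(jπx/a) dx = a/2 and ∫sin(jπx/a)·sin(lπx/a) dx = 0 for j ≠ l, so only diagonal terms survive in ∫|Ψ|² and ∫Ψ·Ψ″; ∫Ψ·Ψ′ dx = [Ψ²/2] between the walls = 0.
Normalization: ∫|Ψ|² dx = 7.3053.
⟨x⟩ = 2.1250, ⟨x²⟩ = 4.7447 ⇒ Δx = 0.47859.
⟨p⟩ = 0.0000, ⟨p²⟩ = 2.1700 ⇒ Δp = 1.4731.
Δx·Δp = 0.70502.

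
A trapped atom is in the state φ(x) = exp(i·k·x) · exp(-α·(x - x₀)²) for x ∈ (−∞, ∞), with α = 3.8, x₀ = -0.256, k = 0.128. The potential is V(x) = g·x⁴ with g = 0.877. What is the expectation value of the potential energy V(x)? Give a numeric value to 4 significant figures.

0.03784

⟨V⟩ = ∫ V(x)·|φ|² dx / ∫|φ|² dx.
Gaussian moments (u = x − x₀): ∫u^(2j)·e^(−2αu²) du = (2j−1)!!/(4α)^j · √(π/(2α)), odd powers integrate to 0; here √(π/(2α)) = 0.64294.
State is unnormalized: ∫|φ|² dx = 0.64294, and ∫φ*·V(x)·φ dx = 0.024330, so ⟨V⟩ = 0.024330 / 0.64294.
⟨V⟩ = 0.037842.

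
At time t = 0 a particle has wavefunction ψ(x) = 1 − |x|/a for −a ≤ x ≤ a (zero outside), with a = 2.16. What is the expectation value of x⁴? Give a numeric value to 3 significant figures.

0.622

⟨x⁴⟩ = ∫ x⁴·|ψ|² dx / ∫|ψ|² dx (integrals over the domain).
ψ is even, so ∫ over [−a, a] = 2∫₀ᵃ with ψ = 1 − x/a there: ∫₀ᵃ (1 − x/a)² dx = a/3, ∫₀ᵃ x²(1 − x/a)² dx = a³/30, ∫₀ᵃ x⁴(1 − x/a)² dx = a⁵/105.
State is unnormalized: ∫|ψ|² dx = 1.4400, and ∫ψ*·x⁴·ψ dx = 0.89559, so ⟨x⁴⟩ = 0.89559 / 1.4400.
⟨x⁴⟩ = 0.62194.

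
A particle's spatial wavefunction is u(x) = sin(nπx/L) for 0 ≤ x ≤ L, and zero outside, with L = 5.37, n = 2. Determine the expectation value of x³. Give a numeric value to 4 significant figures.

35.77

⟨x³⟩ = ∫ x³·|u|² dx / ∫|u|² dx (integrals over the domain).
With sin²θ = (1 − cos2θ)/2 on 0 ≤ x ≤ L: ∫sin²(nπx/L) dx = L/2, ∫x·sin²(nπx/L) dx = L²/4, ∫x²·sin²(nπx/L) dx = L³·(1/6 − 1/(4n²π²)); higher powers xᵏ the same way, integrating xᵏ·cos(2nπx/L) by parts.
State is unnormalized: ∫|u|² dx = 2.6850, and ∫u*·x³·u dx = 96.047, so ⟨x³⟩ = 96.047 / 2.6850.
⟨x³⟩ = 35.772.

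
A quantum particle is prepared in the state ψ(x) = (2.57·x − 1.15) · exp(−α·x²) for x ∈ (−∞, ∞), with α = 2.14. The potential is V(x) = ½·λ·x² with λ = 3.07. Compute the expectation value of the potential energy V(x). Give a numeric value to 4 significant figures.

⟨V⟩ = ∫ V(x)·|ψ|² dx / ∫|ψ|² dx.
Expand each integrand as polynomial × e^(−2αx²) and use ∫x^(2j)·e^(−2αx²) dx = (2j−1)!!/(4α)^j · √(π/(2α)), odd powers → 0; here √(π/(2α)) = 0.85675.
State is unnormalized: ∫|ψ|² dx = 1.7941, and ∫ψ*·V(x)·ψ dx = 0.55881, so ⟨V⟩ = 0.55881 / 1.7941.
⟨V⟩ = 0.31147.

0.3115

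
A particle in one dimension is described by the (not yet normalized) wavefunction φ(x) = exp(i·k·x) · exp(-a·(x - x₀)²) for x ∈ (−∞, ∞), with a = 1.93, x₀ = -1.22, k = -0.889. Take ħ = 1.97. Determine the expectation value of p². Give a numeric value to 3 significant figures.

10.6

p² φ = −ħ² d²φ/dx²; ⟨p²⟩ = −ħ² ∫ φ*·φ'' dx / ∫|φ|² dx.
Gaussian moments (u = x − x₀): ∫u^(2j)·e^(−2au²) du = (2j−1)!!/(4a)^j · √(π/(2a)), odd powers integrate to 0; here √(π/(2a)) = 0.90216. Derivatives: φ′ = (ik − 2au)·φ, φ″ = ((ik − 2au)² − 2a)·φ; the odd-in-u pieces drop out.
State is unnormalized: ∫|φ|² dx = 0.90216, and ∫φ*·(−ħ² φ'') dx = 9.5243, so ⟨p²⟩ = 9.5243 / 0.90216.
⟨p²⟩ = 10.557.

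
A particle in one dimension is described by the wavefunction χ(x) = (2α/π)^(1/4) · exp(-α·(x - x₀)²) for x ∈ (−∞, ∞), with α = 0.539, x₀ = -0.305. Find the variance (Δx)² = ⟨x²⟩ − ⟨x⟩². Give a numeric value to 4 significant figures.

Compute ⟨x⟩ and ⟨x²⟩ separately, then (Δx)² = ⟨x²⟩ − ⟨x⟩².
Gaussian moments (u = x − x₀): ∫u^(2j)·e^(−2αu²) du = (2j−1)!!/(4α)^j · √(π/(2α)), odd powers integrate to 0; here √(π/(2α)) = 1.7071.
⟨x⟩ = -0.30500 and ⟨x²⟩ = 0.55685.
(Δx)² = 0.55685 − (-0.30500)² = 0.46382.

0.4638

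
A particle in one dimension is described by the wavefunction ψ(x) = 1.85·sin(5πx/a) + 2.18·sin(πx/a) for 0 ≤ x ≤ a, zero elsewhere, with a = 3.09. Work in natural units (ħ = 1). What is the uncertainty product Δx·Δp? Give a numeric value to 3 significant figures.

2.56

Δx = √(⟨x²⟩−⟨x⟩²), Δp = √(⟨p²⟩−⟨p⟩²).
On 0 ≤ x ≤ a (j ≠ l): ∫sin²(jπx/a) dx = a/2, ∫sin(jπx/a)·sin(lπx/a) dx = 0; diagonal moments ∫x·sin²(jπx/a) dx = a²/4, ∫x²·sin²(jπx/a) dx = a³·(1/6 − 1/(4j²π²)); cross terms ∫x·sin(jπx/a)·sin(lπx/a) dx = 0 for j + l even and −4jla²/(π²(j² − l²)²) for j + l odd, ∫x²·sin(jπx/a)·sin(lπx/a) dx = (−1)^(j+l)·4jla³/(π²(j² − l²)²); higher powers the same way via product-to-sum and parts. d²/dx² sin(jπx/a) = −(jπ/a)²·sin(jπx/a); on 0 ≤ x ≤ a, ∫sin²(jπx/a) dx = a/2 and ∫sin(jπx/a)·sin(lπx/a) dx = 0 for j ≠ l, so only diagonal terms survive in ∫|ψ|² and ∫ψ·ψ″; ∫ψ·ψ′ dx = [ψ²/2] between the walls = 0.
Normalization: ∫|ψ|² dx = 12.630.
⟨x⟩ = 1.5450, ⟨x²⟩ = 2.9597 ⇒ Δx = 0.75674.
⟨p⟩ = 0.0000, ⟨p²⟩ = 11.420 ⇒ Δp = 3.3793.
Δx·Δp = 2.5573.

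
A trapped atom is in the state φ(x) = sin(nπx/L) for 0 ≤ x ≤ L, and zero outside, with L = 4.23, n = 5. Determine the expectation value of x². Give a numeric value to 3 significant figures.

5.93

⟨x²⟩ = ∫ x²·|φ|² dx / ∫|φ|² dx (integrals over the domain).
With sin²θ = (1 − cos2θ)/2 on 0 ≤ x ≤ L: ∫sin²(nπx/L) dx = L/2, ∫x·sin²(nπx/L) dx = L²/4, ∫x²·sin²(nπx/L) dx = L³·(1/6 − 1/(4n²π²)); higher powers xᵏ the same way, integrating xᵏ·cos(2nπx/L) by parts.
State is unnormalized: ∫|φ|² dx = 2.1150, and ∫φ*·x²·φ dx = 12.538, so ⟨x²⟩ = 12.538 / 2.1150.
⟨x²⟩ = 5.9280.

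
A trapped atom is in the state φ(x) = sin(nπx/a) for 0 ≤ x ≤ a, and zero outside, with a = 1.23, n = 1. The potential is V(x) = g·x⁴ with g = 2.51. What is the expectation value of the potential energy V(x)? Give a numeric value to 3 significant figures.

0.655

⟨V⟩ = ∫ V(x)·|φ|² dx / ∫|φ|² dx.
With sin²θ = (1 − cos2θ)/2 on 0 ≤ x ≤ a: ∫sin²(nπx/a) dx = a/2, ∫x·sin²(nπx/a) dx = a²/4, ∫x²·sin²(nπx/a) dx = a³·(1/6 − 1/(4n²π²)); higher powers xᵏ the same way, integrating xᵏ·cos(2nπx/a) by parts.
State is unnormalized: ∫|φ|² dx = 0.61500, and ∫φ*·V(x)·φ dx = 0.40306, so ⟨V⟩ = 0.40306 / 0.61500.
⟨V⟩ = 0.65538.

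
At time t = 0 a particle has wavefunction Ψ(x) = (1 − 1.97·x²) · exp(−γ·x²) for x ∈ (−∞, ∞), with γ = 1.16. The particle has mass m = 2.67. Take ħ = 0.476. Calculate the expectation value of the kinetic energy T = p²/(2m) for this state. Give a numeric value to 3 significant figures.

0.221

T = −(ħ²/2m) d²/dx², so ⟨T⟩ = −(ħ²/2m) ∫ Ψ*·Ψ'' dx / ∫|Ψ|² dx; with m = 2.67.
Expand each integrand as polynomial × e^(−2γx²) and use ∫x^(2j)·e^(−2γx²) dx = (2j−1)!!/(4γ)^j · √(π/(2γ)), odd powers → 0; here √(π/(2γ)) = 1.1637. Differentiate with the product rule, d/dx e^(−γx²) = −2γx·e^(−γx²).
State is unnormalized: ∫|Ψ|² dx = 0.80484, and ∫Ψ*·(−ħ²/2m · Ψ'') dx = 0.17818, so ⟨T⟩ = 0.17818 / 0.80484.
⟨T⟩ = 0.22138.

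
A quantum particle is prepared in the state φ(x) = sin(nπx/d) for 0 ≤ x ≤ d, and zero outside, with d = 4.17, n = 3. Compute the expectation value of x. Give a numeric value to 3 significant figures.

2.09

⟨x⟩ = ∫ x·|φ|² dx / ∫|φ|² dx (integrals over the domain).
With sin²θ = (1 − cos2θ)/2 on 0 ≤ x ≤ d: ∫sin²(nπx/d) dx = d/2, ∫x·sin²(nπx/d) dx = d²/4, ∫x²·sin²(nπx/d) dx = d³·(1/6 − 1/(4n²π²)); higher powers xᵏ the same way, integrating xᵏ·cos(2nπx/d) by parts.
State is unnormalized: ∫|φ|² dx = 2.0850, and ∫φ*·x·φ dx = 4.3472, so ⟨x⟩ = 4.3472 / 2.0850.
⟨x⟩ = 2.0850.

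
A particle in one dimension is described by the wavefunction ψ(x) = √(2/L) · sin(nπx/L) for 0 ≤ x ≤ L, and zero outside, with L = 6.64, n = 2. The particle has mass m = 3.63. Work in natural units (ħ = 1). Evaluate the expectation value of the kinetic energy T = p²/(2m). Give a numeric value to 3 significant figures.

0.123

T = −(ħ²/2m) d²/dx², so ⟨T⟩ = −(ħ²/2m) ∫ ψ*·ψ'' dx; with m = 3.63.
d/dx sin(nπx/L) = (nπ/L)·cos(nπx/L) and d²/dx² sin(nπx/L) = −(nπ/L)²·sin(nπx/L); on 0 ≤ x ≤ L, ∫sin²(nπx/L) dx = L/2 and ∫sin(nπx/L)·cos(nπx/L) dx = 0.
⟨T⟩ = 0.12334.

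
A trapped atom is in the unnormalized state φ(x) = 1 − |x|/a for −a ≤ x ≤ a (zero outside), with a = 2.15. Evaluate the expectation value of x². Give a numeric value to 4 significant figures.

0.4623

⟨x²⟩ = ∫ x²·|φ|² dx / ∫|φ|² dx (integrals over the domain).
φ is even, so ∫ over [−a, a] = 2∫₀ᵃ with φ = 1 − x/a there: ∫₀ᵃ (1 − x/a)² dx = a/3, ∫₀ᵃ x²(1 − x/a)² dx = a³/30, ∫₀ᵃ x⁴(1 − x/a)² dx = a⁵/105.
State is unnormalized: ∫|φ|² dx = 1.4333, and ∫φ*·x²·φ dx = 0.66256, so ⟨x²⟩ = 0.66256 / 1.4333.
⟨x²⟩ = 0.46225.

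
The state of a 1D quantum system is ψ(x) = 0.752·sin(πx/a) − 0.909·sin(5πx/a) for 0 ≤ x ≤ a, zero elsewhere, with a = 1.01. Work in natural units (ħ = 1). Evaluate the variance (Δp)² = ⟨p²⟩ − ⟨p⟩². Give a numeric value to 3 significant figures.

148.

Compute ⟨p⟩ and ⟨p²⟩ separately; (Δp)² = ⟨p²⟩ − ⟨p⟩².
d²/dx² sin(jπx/a) = −(jπ/a)²·sin(jπx/a); on 0 ≤ x ≤ a, ∫sin²(jπx/a) dx = a/2 and ∫sin(jπx/a)·sin(lπx/a) dx = 0 for j ≠ l, so only diagonal terms survive in ∫|ψ|² and ∫ψ·ψ″; ∫ψ·ψ′ dx = [ψ²/2] between the walls = 0.
Normalization: ∫|ψ|² dx = 0.70285.
⟨p⟩ = 0.0000 and ⟨p²⟩ = 147.53.
(Δp)² = 147.53 − (0.0000)² = 147.53.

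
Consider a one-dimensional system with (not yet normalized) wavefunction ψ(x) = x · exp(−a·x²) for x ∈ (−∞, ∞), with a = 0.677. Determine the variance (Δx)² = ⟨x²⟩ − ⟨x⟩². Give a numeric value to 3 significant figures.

Compute ⟨x⟩ and ⟨x²⟩ separately, then (Δx)² = ⟨x²⟩ − ⟨x⟩².
Expand each integrand as polynomial × e^(−2ax²) and use ∫x^(2j)·e^(−2ax²) dx = (2j−1)!!/(4a)^j · √(π/(2a)), odd powers → 0; here √(π/(2a)) = 1.5232.
Normalization: ∫|ψ|² dx = 0.56249.
⟨x⟩ = 0.0000 and ⟨x²⟩ = 1.1078.
(Δx)² = 1.1078 − (0.0000)² = 1.1078.

1.11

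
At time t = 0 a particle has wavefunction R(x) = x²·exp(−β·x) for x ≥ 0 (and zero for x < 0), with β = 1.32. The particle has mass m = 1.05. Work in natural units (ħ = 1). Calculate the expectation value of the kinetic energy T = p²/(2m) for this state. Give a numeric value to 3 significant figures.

T = −(ħ²/2m) d²/dx², so ⟨T⟩ = −(ħ²/2m) ∫ R*·R'' dx / ∫|R|² dx; with m = 1.05.
Differentiate x²·exp(−β·x) with the product rule; every integrand then reduces to terms xʲ·e^(−2βx) on [0, ∞), with ∫₀^∞ xʲ·e^(−2βx) dx = j!/(2β)^(j+1).
State is unnormalized: ∫|R|² dx = 0.18715, and ∫R*·(−ħ²/2m · R'') dx = 0.051761, so ⟨T⟩ = 0.051761 / 0.18715.
⟨T⟩ = 0.27657.

0.277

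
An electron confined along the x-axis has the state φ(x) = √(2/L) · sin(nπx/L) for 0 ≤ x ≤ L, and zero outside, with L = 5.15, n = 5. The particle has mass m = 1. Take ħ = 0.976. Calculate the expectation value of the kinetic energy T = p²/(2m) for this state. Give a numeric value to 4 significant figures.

T = −(ħ²/2m) d²/dx², so ⟨T⟩ = −(ħ²/2m) ∫ φ*·φ'' dx; with m = 1.
d/dx sin(nπx/L) = (nπ/L)·cos(nπx/L) and d²/dx² sin(nπx/L) = −(nπ/L)²·sin(nπx/L); on 0 ≤ x ≤ L, ∫sin²(nπx/L) dx = L/2 and ∫sin(nπx/L)·cos(nπx/L) dx = 0.
⟨T⟩ = 4.4309.

4.431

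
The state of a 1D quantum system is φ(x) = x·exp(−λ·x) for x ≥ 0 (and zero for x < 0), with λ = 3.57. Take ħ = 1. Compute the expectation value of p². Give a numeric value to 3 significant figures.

p² φ = −ħ² d²φ/dx²; ⟨p²⟩ = −ħ² ∫ φ*·φ'' dx / ∫|φ|² dx.
Differentiate x·exp(−λ·x) with the product rule; every integrand then reduces to terms xʲ·e^(−2λx) on [0, ∞), with ∫₀^∞ xʲ·e^(−2λx) dx = j!/(2λ)^(j+1).
State is unnormalized: ∫|φ|² dx = 0.0054946, and ∫φ*·(−ħ² φ'') dx = 0.070028, so ⟨p²⟩ = 0.070028 / 0.0054946.
⟨p²⟩ = 12.745.

12.7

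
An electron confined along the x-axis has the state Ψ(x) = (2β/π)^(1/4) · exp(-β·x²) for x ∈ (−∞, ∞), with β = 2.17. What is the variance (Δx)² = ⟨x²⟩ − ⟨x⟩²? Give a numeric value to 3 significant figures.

0.115

Compute ⟨x⟩ and ⟨x²⟩ separately, then (Δx)² = ⟨x²⟩ − ⟨x⟩².
Gaussian moments: ∫x^(2j)·e^(−2βx²) dx = (2j−1)!!/(4β)^j · √(π/(2β)), odd powers integrate to 0; here √(π/(2β)) = 0.85081.
⟨x⟩ = 0.0000 and ⟨x²⟩ = 0.11521.
(Δx)² = 0.11521 − (0.0000)² = 0.11521.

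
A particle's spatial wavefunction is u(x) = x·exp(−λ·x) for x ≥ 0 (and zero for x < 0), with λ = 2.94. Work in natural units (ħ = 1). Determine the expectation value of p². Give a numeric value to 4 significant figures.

8.644

p² u = −ħ² d²u/dx²; ⟨p²⟩ = −ħ² ∫ u*·u'' dx / ∫|u|² dx.
Differentiate x·exp(−λ·x) with the product rule; every integrand then reduces to terms xʲ·e^(−2λx) on [0, ∞), with ∫₀^∞ xʲ·e^(−2λx) dx = j!/(2λ)^(j+1).
State is unnormalized: ∫|u|² dx = 0.0098378, and ∫u*·(−ħ² u'') dx = 0.085034, so ⟨p²⟩ = 0.085034 / 0.0098378.
⟨p²⟩ = 8.6436.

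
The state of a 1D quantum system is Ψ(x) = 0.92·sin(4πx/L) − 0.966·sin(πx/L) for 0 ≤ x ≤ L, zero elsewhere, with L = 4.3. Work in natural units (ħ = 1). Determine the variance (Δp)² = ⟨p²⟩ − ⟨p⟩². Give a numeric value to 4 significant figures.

4.342

Compute ⟨p⟩ and ⟨p²⟩ separately; (Δp)² = ⟨p²⟩ − ⟨p⟩².
d²/dx² sin(jπx/L) = −(jπ/L)²·sin(jπx/L); on 0 ≤ x ≤ L, ∫sin²(jπx/L) dx = L/2 and ∫sin(jπx/L)·sin(lπx/L) dx = 0 for j ≠ l, so only diagonal terms survive in ∫|Ψ|² and ∫Ψ·Ψ″; ∫Ψ·Ψ′ dx = [Ψ²/2] between the walls = 0.
Normalization: ∫|Ψ|² dx = 3.8260.
⟨p⟩ = 0.0000 and ⟨p²⟩ = 4.3420.
(Δp)² = 4.3420 − (0.0000)² = 4.3420.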